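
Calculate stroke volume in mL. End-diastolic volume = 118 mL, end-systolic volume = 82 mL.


SV = EDV - ESV
SV = 118 - 82
SV = 36 mL


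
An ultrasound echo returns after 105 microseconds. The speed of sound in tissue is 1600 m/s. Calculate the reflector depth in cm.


depth = c * t / 2
t = 105 us = 1.0500e-04 s
depth = 1600 * 1.0500e-04 / 2
depth = 0.084 m = 8.4 cm


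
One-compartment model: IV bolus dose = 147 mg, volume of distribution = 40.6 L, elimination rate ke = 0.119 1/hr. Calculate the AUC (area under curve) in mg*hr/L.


C0 = Dose/Vd = 147/40.6 = 3.62069 mg/L
AUC = C0/ke = 3.62069/0.119
AUC = 30.43 mg*hr/L


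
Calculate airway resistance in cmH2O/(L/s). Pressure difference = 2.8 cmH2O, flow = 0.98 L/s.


R = dP / flow
R = 2.8 / 0.98
R = 2.857 cmH2O/(L/s)


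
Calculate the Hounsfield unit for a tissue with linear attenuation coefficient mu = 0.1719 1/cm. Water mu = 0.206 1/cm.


HU = ((mu_tissue - mu_water) / mu_water) * 1000
HU = ((0.1719 - 0.206) / 0.206) * 1000
HU = -165.5


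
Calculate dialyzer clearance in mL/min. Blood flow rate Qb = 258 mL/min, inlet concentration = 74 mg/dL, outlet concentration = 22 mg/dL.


K = Qb * (Cb_in - Cb_out) / Cb_in
K = 258 * (74 - 22) / 74
K = 181.3 mL/min


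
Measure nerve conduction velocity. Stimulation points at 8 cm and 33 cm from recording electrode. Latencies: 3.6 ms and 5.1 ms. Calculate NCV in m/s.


Distance = (33 - 8) / 100 = 0.25 m
dt = (5.1 - 3.6) / 1000 = 0.0015 s
NCV = dist / dt = 166.7 m/s


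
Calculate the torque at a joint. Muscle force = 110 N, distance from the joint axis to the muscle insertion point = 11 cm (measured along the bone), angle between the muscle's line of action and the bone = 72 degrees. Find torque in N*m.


Torque = F * d * sin(theta)   (moment arm = d*sin(theta))
d = 11 cm = 0.11 m
Torque = 110 * 0.11 * sin(72)
Torque = 11.51 N*m


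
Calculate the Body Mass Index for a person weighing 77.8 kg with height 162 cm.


BMI = weight / height^2
height = 162 cm = 1.62 m
BMI = 77.8 / 1.62^2
BMI = 29.64 kg/m^2


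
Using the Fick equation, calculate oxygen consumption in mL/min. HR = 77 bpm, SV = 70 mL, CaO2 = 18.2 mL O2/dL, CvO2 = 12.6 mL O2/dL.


CO = HR*SV = 77*70/1000 = 5.39 L/min
a-v O2 diff = 18.2 - 12.6 = 5.6 mL/dL
VO2 = CO * (CaO2-CvO2) * 10 dL/L
VO2 = 5.39 * 5.6 * 10
VO2 = 301.8 mL/min


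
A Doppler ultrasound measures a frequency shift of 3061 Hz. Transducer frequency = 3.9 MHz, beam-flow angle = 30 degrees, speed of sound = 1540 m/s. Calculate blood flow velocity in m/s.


v = fd * c / (2 * f0 * cos(theta))
v = 3061 * 1540 / (2 * 3.9000e+06 * cos(30))
v = 0.6978 m/s


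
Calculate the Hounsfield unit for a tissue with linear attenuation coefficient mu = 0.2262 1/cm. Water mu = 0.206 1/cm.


HU = ((mu_tissue - mu_water) / mu_water) * 1000
HU = ((0.2262 - 0.206) / 0.206) * 1000
HU = 98.06


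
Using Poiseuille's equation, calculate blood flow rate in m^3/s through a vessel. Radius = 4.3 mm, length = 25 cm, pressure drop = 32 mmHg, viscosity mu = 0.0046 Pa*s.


Q = pi*r^4*dP / (8*mu*L)
r = 0.0043 m, L = 0.25 m
dP = 32 mmHg = 4266.304 Pa
Q = 4.9807e-04 m^3/s


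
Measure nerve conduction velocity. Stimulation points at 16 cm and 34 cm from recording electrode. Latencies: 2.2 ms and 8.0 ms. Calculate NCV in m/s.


Distance = (34 - 16) / 100 = 0.18 m
dt = (8.0 - 2.2) / 1000 = 0.0058 s
NCV = dist / dt = 31.03 m/s


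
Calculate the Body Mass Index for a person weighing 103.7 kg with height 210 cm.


BMI = weight / height^2
height = 210 cm = 2.1 m
BMI = 103.7 / 2.1^2
BMI = 23.51 kg/m^2


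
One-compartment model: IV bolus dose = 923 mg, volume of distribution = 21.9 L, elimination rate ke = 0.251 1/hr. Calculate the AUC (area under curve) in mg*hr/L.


C0 = Dose/Vd = 923/21.9 = 42.1461 mg/L
AUC = C0/ke = 42.1461/0.251
AUC = 167.9 mg*hr/L


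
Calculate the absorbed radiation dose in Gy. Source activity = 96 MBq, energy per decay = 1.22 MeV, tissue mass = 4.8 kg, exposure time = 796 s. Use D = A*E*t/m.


A = 96 MBq = 9.6000e+07 Bq
E = 1.22 MeV = 1.95444e-13 J
D = A*E*t/m = 9.6000e+07*1.95444e-13*796/4.8
D = 0.003111 Gy


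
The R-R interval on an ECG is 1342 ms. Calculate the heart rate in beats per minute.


HR = 60 / RR_interval(s)
RR = 1342 ms = 1.342 s
HR = 60 / 1.342 = 44.71 bpm


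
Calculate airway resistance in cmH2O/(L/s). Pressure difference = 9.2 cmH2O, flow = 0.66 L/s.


R = dP / flow
R = 9.2 / 0.66
R = 13.94 cmH2O/(L/s)


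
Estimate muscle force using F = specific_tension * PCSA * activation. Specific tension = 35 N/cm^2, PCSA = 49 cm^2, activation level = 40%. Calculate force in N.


F = sigma * PCSA * activation
F = 35 * 49 * 0.4
F = 686 N


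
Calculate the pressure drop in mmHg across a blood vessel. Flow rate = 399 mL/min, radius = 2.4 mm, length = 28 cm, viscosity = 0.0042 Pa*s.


dP = 8*mu*L*Q / (pi*r^4)
Q = 399 mL/min = 6.65e-06 m^3/s
dP = 600.239 Pa = 600.239 / 133.322 mmHg = 4.502 mmHg


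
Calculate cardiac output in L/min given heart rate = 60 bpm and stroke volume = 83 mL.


CO = HR * SV
CO = 60 * 83 / 1000
CO = 4.98 L/min


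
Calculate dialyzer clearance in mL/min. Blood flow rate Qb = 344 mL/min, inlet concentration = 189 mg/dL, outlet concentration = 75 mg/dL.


K = Qb * (Cb_in - Cb_out) / Cb_in
K = 344 * (189 - 75) / 189
K = 207.5 mL/min


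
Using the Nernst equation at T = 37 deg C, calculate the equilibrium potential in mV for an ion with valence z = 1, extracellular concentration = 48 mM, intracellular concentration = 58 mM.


E = (RT/(zF)) * ln(C_out/C_in)
T = 37 + 273.15 = 310.15 K
E = (8.314 * 310.15 / (1 * 96485)) * ln(48/58)
E = -5.058 mV


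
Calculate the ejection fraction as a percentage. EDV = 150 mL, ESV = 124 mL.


SV = EDV - ESV = 150 - 124 = 26 mL
EF = SV/EDV * 100 = 26/150 * 100
EF = 17.33%


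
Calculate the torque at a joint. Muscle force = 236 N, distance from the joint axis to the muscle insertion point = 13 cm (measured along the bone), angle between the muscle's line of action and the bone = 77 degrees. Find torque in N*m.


Torque = F * d * sin(theta)   (moment arm = d*sin(theta))
d = 13 cm = 0.13 m
Torque = 236 * 0.13 * sin(77)
Torque = 29.89 N*m


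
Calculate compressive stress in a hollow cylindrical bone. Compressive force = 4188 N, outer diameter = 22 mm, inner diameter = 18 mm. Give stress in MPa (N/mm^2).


A = pi*(r_o^2 - r_i^2)
r_o = 11 mm, r_i = 9 mm
A = 125.664 mm^2
sigma = F/A = 4188 / 125.664
sigma = 33.33 MPa


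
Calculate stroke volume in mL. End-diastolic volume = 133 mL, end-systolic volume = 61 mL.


SV = EDV - ESV
SV = 133 - 61
SV = 72 mL


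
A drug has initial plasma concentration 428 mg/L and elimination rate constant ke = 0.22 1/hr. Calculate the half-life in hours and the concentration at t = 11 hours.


t_half = ln(2) / ke = 0.693147 / 0.22 = 3.151 hr
C(t) = C0 * exp(-ke*t) = 428 * exp(-0.22*11)
C(11) = 38.06 mg/L


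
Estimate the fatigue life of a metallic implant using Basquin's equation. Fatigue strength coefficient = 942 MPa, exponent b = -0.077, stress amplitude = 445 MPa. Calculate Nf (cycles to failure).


sigma_a = sigma_f' * (2Nf)^b
2Nf = (sigma_a/sigma_f')^(1/b)
2Nf = (445/942)^(1/-0.077)
2Nf = 16972.735
Nf = 8486


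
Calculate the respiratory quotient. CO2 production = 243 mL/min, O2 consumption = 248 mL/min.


RQ = VCO2 / VO2
RQ = 243 / 248
RQ = 0.9798


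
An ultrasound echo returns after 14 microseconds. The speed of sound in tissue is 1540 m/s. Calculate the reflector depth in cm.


depth = c * t / 2
t = 14 us = 1.4000e-05 s
depth = 1540 * 1.4000e-05 / 2
depth = 0.01078 m = 1.078 cm


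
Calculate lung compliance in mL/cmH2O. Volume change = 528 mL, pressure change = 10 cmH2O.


C = dV / dP
C = 528 / 10
C = 52.8 mL/cmH2O


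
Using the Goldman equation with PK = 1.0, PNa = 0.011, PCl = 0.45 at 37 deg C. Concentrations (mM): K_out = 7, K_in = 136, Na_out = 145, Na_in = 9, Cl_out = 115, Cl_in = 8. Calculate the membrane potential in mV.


Vm = (RT/F)*ln((PK*Ko + PNa*Nao + PCl*Cli)/(PK*Ki + PNa*Nai + PCl*Clo))
Numer = 12.195, Denom = 187.849
Vm = -73.08 mV


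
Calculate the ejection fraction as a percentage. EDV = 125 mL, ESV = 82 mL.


SV = EDV - ESV = 125 - 82 = 43 mL
EF = SV/EDV * 100 = 43/125 * 100
EF = 34.4%


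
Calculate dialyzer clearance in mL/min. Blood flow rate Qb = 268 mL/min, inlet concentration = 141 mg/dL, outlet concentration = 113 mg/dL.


K = Qb * (Cb_in - Cb_out) / Cb_in
K = 268 * (141 - 113) / 141
K = 53.22 mL/min


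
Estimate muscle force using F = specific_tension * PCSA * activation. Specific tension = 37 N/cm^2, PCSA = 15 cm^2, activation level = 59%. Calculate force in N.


F = sigma * PCSA * activation
F = 37 * 15 * 0.59
F = 327.4 N


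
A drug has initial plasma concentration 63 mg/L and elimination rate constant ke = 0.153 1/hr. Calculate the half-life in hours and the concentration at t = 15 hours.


t_half = ln(2) / ke = 0.693147 / 0.153 = 4.53 hr
C(t) = C0 * exp(-ke*t) = 63 * exp(-0.153*15)
C(15) = 6.348 mg/L


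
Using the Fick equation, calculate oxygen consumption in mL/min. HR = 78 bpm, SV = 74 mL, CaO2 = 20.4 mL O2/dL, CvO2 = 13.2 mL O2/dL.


CO = HR*SV = 78*74/1000 = 5.772 L/min
a-v O2 diff = 20.4 - 13.2 = 7.2 mL/dL
VO2 = CO * (CaO2-CvO2) * 10 dL/L
VO2 = 5.772 * 7.2 * 10
VO2 = 415.6 mL/min


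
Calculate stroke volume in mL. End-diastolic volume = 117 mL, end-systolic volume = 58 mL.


SV = EDV - ESV
SV = 117 - 58
SV = 59 mL


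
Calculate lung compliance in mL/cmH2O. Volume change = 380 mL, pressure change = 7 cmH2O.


C = dV / dP
C = 380 / 7
C = 54.29 mL/cmH2O


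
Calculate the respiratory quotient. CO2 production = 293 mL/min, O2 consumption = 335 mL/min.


RQ = VCO2 / VO2
RQ = 293 / 335
RQ = 0.8746


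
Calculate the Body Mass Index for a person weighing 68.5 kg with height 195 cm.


BMI = weight / height^2
height = 195 cm = 1.95 m
BMI = 68.5 / 1.95^2
BMI = 18.01 kg/m^2


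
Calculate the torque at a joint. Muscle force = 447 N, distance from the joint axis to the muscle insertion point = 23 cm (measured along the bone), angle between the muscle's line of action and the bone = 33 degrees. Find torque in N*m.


Torque = F * d * sin(theta)   (moment arm = d*sin(theta))
d = 23 cm = 0.23 m
Torque = 447 * 0.23 * sin(33)
Torque = 55.99 N*m


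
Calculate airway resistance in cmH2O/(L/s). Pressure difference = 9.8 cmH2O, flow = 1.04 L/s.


R = dP / flow
R = 9.8 / 1.04
R = 9.423 cmH2O/(L/s)


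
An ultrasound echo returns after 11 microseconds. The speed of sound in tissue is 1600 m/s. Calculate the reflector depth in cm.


depth = c * t / 2
t = 11 us = 1.1000e-05 s
depth = 1600 * 1.1000e-05 / 2
depth = 0.0088 m = 0.88 cm


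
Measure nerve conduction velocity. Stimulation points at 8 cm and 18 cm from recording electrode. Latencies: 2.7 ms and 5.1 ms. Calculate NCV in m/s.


Distance = (18 - 8) / 100 = 0.1 m
dt = (5.1 - 2.7) / 1000 = 0.0024 s
NCV = dist / dt = 41.67 m/s


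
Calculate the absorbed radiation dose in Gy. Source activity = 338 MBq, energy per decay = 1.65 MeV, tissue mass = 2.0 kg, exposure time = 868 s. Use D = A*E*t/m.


A = 338 MBq = 3.3800e+08 Bq
E = 1.65 MeV = 2.6433e-13 J
D = A*E*t/m = 3.3800e+08*2.6433e-13*868/2.0
D = 0.03878 Gy


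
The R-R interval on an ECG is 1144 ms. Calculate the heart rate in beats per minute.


HR = 60 / RR_interval(s)
RR = 1144 ms = 1.144 s
HR = 60 / 1.144 = 52.45 bpm


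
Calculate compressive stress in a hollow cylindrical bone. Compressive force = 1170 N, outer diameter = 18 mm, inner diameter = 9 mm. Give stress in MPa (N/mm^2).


A = pi*(r_o^2 - r_i^2)
r_o = 9 mm, r_i = 4.5 mm
A = 190.852 mm^2
sigma = F/A = 1170 / 190.852
sigma = 6.13 MPa


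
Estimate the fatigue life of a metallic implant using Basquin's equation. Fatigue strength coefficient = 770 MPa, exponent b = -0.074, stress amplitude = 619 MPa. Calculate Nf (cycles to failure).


sigma_a = sigma_f' * (2Nf)^b
2Nf = (sigma_a/sigma_f')^(1/b)
2Nf = (619/770)^(1/-0.074)
2Nf = 19.102144
Nf = 9.551


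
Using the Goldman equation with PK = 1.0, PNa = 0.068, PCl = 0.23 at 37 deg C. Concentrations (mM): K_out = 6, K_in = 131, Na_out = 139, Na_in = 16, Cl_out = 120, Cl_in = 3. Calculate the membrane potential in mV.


Vm = (RT/F)*ln((PK*Ko + PNa*Nao + PCl*Cli)/(PK*Ki + PNa*Nai + PCl*Clo))
Numer = 16.142, Denom = 159.688
Vm = -61.25 mV


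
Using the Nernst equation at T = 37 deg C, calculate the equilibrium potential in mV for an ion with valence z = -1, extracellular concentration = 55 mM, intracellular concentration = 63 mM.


E = (RT/(zF)) * ln(C_out/C_in)
T = 37 + 273.15 = 310.15 K
E = (8.314 * 310.15 / (-1 * 96485)) * ln(55/63)
E = 3.629 mV


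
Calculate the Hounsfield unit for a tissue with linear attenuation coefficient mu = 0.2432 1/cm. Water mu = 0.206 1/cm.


HU = ((mu_tissue - mu_water) / mu_water) * 1000
HU = ((0.2432 - 0.206) / 0.206) * 1000
HU = 180.6


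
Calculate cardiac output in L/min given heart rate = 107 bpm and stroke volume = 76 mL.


CO = HR * SV
CO = 107 * 76 / 1000
CO = 8.132 L/min


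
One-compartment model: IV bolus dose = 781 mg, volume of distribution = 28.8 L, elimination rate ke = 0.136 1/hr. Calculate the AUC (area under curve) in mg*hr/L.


C0 = Dose/Vd = 781/28.8 = 27.1181 mg/L
AUC = C0/ke = 27.1181/0.136
AUC = 199.4 mg*hr/L


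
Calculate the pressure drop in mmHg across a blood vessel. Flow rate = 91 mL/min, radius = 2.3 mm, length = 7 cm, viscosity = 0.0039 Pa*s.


dP = 8*mu*L*Q / (pi*r^4)
Q = 91 mL/min = 1.51667e-06 m^3/s
dP = 37.6775 Pa = 37.6775 / 133.322 mmHg = 0.2826 mmHg


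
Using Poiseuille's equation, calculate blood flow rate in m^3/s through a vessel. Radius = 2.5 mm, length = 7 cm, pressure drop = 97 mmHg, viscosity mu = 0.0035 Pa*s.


Q = pi*r^4*dP / (8*mu*L)
r = 0.0025 m, L = 0.07 m
dP = 97 mmHg = 12932.234 Pa
Q = 8.0971e-04 m^3/s


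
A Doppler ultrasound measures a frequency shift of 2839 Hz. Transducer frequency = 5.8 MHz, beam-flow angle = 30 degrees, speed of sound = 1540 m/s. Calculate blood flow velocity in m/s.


v = fd * c / (2 * f0 * cos(theta))
v = 2839 * 1540 / (2 * 5.8000e+06 * cos(30))
v = 0.4352 m/s


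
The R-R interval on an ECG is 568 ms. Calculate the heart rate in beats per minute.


HR = 60 / RR_interval(s)
RR = 568 ms = 0.568 s
HR = 60 / 0.568 = 105.6 bpm


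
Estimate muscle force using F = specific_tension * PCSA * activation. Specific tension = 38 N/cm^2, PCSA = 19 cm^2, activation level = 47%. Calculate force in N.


F = sigma * PCSA * activation
F = 38 * 19 * 0.47
F = 339.3 N


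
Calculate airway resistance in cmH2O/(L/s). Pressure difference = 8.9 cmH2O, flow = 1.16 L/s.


R = dP / flow
R = 8.9 / 1.16
R = 7.672 cmH2O/(L/s)


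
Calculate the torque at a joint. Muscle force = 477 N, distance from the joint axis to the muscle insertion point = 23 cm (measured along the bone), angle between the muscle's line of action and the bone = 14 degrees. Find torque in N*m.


Torque = F * d * sin(theta)   (moment arm = d*sin(theta))
d = 23 cm = 0.23 m
Torque = 477 * 0.23 * sin(14)
Torque = 26.54 N*m


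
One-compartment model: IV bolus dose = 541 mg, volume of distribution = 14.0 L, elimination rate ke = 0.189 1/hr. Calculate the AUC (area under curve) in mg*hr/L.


C0 = Dose/Vd = 541/14.0 = 38.6429 mg/L
AUC = C0/ke = 38.6429/0.189
AUC = 204.5 mg*hr/L


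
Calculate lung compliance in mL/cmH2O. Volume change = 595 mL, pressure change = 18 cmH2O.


C = dV / dP
C = 595 / 18
C = 33.06 mL/cmH2O


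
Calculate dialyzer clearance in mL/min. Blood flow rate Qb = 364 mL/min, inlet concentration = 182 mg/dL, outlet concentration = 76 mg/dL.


K = Qb * (Cb_in - Cb_out) / Cb_in
K = 364 * (182 - 76) / 182
K = 212 mL/min


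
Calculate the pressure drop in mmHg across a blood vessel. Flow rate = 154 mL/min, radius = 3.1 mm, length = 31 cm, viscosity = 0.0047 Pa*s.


dP = 8*mu*L*Q / (pi*r^4)
Q = 154 mL/min = 2.56667e-06 m^3/s
dP = 103.115 Pa = 103.115 / 133.322 mmHg = 0.7734 mmHg


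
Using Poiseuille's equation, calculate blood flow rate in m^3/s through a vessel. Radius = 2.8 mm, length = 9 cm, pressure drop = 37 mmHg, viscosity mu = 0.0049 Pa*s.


Q = pi*r^4*dP / (8*mu*L)
r = 0.0028 m, L = 0.09 m
dP = 37 mmHg = 4932.914 Pa
Q = 2.7000e-04 m^3/s


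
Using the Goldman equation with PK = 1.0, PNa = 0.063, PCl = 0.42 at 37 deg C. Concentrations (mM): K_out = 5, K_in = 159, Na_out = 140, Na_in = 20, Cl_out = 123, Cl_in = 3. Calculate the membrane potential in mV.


Vm = (RT/F)*ln((PK*Ko + PNa*Nao + PCl*Cli)/(PK*Ki + PNa*Nai + PCl*Clo))
Numer = 15.08, Denom = 211.92
Vm = -70.63 mV


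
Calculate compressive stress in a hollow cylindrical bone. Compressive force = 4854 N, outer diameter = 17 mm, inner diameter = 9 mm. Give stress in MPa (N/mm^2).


A = pi*(r_o^2 - r_i^2)
r_o = 8.5 mm, r_i = 4.5 mm
A = 163.363 mm^2
sigma = F/A = 4854 / 163.363
sigma = 29.71 MPa


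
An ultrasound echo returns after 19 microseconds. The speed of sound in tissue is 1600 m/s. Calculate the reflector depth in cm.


depth = c * t / 2
t = 19 us = 1.9000e-05 s
depth = 1600 * 1.9000e-05 / 2
depth = 0.0152 m = 1.52 cm


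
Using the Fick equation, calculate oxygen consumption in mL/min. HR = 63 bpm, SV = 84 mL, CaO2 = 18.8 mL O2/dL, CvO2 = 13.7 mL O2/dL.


CO = HR*SV = 63*84/1000 = 5.292 L/min
a-v O2 diff = 18.8 - 13.7 = 5.1 mL/dL
VO2 = CO * (CaO2-CvO2) * 10 dL/L
VO2 = 5.292 * 5.1 * 10
VO2 = 269.9 mL/min


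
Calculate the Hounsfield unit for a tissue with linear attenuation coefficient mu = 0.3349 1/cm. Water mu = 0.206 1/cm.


HU = ((mu_tissue - mu_water) / mu_water) * 1000
HU = ((0.3349 - 0.206) / 0.206) * 1000
HU = 625.7


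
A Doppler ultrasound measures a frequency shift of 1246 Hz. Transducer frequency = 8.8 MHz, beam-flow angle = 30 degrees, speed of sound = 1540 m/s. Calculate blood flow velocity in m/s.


v = fd * c / (2 * f0 * cos(theta))
v = 1246 * 1540 / (2 * 8.8000e+06 * cos(30))
v = 0.1259 m/s


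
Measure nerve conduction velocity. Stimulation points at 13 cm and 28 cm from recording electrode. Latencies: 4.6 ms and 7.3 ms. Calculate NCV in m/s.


Distance = (28 - 13) / 100 = 0.15 m
dt = (7.3 - 4.6) / 1000 = 0.0027 s
NCV = dist / dt = 55.56 m/s


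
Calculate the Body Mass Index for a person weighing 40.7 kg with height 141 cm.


BMI = weight / height^2
height = 141 cm = 1.41 m
BMI = 40.7 / 1.41^2
BMI = 20.47 kg/m^2


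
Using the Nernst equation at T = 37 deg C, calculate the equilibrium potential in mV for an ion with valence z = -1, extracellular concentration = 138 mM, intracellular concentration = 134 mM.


E = (RT/(zF)) * ln(C_out/C_in)
T = 37 + 273.15 = 310.15 K
E = (8.314 * 310.15 / (-1 * 96485)) * ln(138/134)
E = -0.7861 mV


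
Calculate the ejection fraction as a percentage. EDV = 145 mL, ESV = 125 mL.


SV = EDV - ESV = 145 - 125 = 20 mL
EF = SV/EDV * 100 = 20/145 * 100
EF = 13.79%


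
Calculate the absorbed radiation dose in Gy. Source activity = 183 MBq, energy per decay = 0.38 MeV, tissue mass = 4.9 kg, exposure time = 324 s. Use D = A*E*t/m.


A = 183 MBq = 1.8300e+08 Bq
E = 0.38 MeV = 6.0876e-14 J
D = A*E*t/m = 1.8300e+08*6.0876e-14*324/4.9
D = 7.3662e-04 Gy


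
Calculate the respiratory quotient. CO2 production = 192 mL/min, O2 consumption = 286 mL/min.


RQ = VCO2 / VO2
RQ = 192 / 286
RQ = 0.6713


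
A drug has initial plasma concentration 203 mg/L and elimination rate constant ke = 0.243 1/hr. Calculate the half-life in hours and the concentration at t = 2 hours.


t_half = ln(2) / ke = 0.693147 / 0.243 = 2.852 hr
C(t) = C0 * exp(-ke*t) = 203 * exp(-0.243*2)
C(2) = 124.9 mg/L


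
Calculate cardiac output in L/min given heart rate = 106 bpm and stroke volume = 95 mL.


CO = HR * SV
CO = 106 * 95 / 1000
CO = 10.07 L/min


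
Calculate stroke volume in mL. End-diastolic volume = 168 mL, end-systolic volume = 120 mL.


SV = EDV - ESV
SV = 168 - 120
SV = 48 mL


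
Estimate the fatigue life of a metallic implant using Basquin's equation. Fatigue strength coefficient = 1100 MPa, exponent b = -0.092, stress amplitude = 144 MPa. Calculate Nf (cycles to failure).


sigma_a = sigma_f' * (2Nf)^b
2Nf = (sigma_a/sigma_f')^(1/b)
2Nf = (144/1100)^(1/-0.092)
2Nf = 3.9641883e+09
Nf = 1.9821e+09


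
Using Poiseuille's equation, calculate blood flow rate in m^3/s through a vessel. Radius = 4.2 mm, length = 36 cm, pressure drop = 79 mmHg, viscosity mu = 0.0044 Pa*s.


Q = pi*r^4*dP / (8*mu*L)
r = 0.0042 m, L = 0.36 m
dP = 79 mmHg = 10532.438 Pa
Q = 8.1251e-04 m^3/s


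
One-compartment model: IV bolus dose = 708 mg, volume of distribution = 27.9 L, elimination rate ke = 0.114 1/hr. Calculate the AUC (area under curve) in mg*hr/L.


C0 = Dose/Vd = 708/27.9 = 25.3763 mg/L
AUC = C0/ke = 25.3763/0.114
AUC = 222.6 mg*hr/L


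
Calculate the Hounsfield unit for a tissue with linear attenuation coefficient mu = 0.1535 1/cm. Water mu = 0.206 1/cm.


HU = ((mu_tissue - mu_water) / mu_water) * 1000
HU = ((0.1535 - 0.206) / 0.206) * 1000
HU = -254.9


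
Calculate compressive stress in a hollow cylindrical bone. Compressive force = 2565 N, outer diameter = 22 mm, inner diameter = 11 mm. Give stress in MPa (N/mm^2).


A = pi*(r_o^2 - r_i^2)
r_o = 11 mm, r_i = 5.5 mm
A = 285.1 mm^2
sigma = F/A = 2565 / 285.1
sigma = 8.997 MPa


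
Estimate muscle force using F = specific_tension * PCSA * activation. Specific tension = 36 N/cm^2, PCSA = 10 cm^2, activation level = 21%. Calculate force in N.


F = sigma * PCSA * activation
F = 36 * 10 * 0.21
F = 75.6 N


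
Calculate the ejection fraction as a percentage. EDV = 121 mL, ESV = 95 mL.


SV = EDV - ESV = 121 - 95 = 26 mL
EF = SV/EDV * 100 = 26/121 * 100
EF = 21.49%


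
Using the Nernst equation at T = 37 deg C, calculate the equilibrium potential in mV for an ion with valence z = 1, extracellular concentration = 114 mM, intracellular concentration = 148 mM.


E = (RT/(zF)) * ln(C_out/C_in)
T = 37 + 273.15 = 310.15 K
E = (8.314 * 310.15 / (1 * 96485)) * ln(114/148)
E = -6.976 mV


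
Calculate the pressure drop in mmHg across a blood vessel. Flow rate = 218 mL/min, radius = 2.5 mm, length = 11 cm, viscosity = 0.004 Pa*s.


dP = 8*mu*L*Q / (pi*r^4)
Q = 218 mL/min = 3.63333e-06 m^3/s
dP = 104.217 Pa = 104.217 / 133.322 mmHg = 0.7817 mmHg


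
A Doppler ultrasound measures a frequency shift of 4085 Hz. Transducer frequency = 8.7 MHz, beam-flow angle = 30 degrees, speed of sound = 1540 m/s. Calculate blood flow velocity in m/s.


v = fd * c / (2 * f0 * cos(theta))
v = 4085 * 1540 / (2 * 8.7000e+06 * cos(30))
v = 0.4175 m/s


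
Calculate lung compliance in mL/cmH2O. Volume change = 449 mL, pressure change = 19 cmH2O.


C = dV / dP
C = 449 / 19
C = 23.63 mL/cmH2O


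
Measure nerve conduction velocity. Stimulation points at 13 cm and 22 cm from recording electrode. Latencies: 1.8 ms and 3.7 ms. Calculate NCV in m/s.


Distance = (22 - 13) / 100 = 0.09 m
dt = (3.7 - 1.8) / 1000 = 0.0019 s
NCV = dist / dt = 47.37 m/s


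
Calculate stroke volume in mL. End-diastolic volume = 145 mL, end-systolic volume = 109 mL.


SV = EDV - ESV
SV = 145 - 109
SV = 36 mL


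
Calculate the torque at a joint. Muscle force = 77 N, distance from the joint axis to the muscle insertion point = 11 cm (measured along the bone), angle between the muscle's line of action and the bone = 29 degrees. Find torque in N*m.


Torque = F * d * sin(theta)   (moment arm = d*sin(theta))
d = 11 cm = 0.11 m
Torque = 77 * 0.11 * sin(29)
Torque = 4.106 N*m


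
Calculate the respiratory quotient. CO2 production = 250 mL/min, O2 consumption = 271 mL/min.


RQ = VCO2 / VO2
RQ = 250 / 271
RQ = 0.9225


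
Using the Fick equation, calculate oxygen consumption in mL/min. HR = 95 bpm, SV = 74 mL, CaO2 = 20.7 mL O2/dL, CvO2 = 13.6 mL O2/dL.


CO = HR*SV = 95*74/1000 = 7.03 L/min
a-v O2 diff = 20.7 - 13.6 = 7.1 mL/dL
VO2 = CO * (CaO2-CvO2) * 10 dL/L
VO2 = 7.03 * 7.1 * 10
VO2 = 499.1 mL/min


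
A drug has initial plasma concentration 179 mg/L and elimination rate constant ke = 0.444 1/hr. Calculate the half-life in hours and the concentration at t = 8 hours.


t_half = ln(2) / ke = 0.693147 / 0.444 = 1.561 hr
C(t) = C0 * exp(-ke*t) = 179 * exp(-0.444*8)
C(8) = 5.131 mg/L


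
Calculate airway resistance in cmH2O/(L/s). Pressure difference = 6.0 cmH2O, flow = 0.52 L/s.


R = dP / flow
R = 6.0 / 0.52
R = 11.54 cmH2O/(L/s)


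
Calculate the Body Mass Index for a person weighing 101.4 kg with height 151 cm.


BMI = weight / height^2
height = 151 cm = 1.51 m
BMI = 101.4 / 1.51^2
BMI = 44.47 kg/m^2


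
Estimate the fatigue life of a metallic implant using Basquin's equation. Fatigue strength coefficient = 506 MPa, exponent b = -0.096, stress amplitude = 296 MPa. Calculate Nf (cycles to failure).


sigma_a = sigma_f' * (2Nf)^b
2Nf = (sigma_a/sigma_f')^(1/b)
2Nf = (296/506)^(1/-0.096)
2Nf = 266.44806
Nf = 133.2


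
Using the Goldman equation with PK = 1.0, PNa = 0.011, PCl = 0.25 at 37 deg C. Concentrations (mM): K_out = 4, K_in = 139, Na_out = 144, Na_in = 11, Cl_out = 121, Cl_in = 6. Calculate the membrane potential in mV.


Vm = (RT/F)*ln((PK*Ko + PNa*Nao + PCl*Cli)/(PK*Ki + PNa*Nai + PCl*Clo))
Numer = 7.084, Denom = 169.371
Vm = -84.83 mV


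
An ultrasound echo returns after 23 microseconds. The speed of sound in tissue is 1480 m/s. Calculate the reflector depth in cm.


depth = c * t / 2
t = 23 us = 2.3000e-05 s
depth = 1480 * 2.3000e-05 / 2
depth = 0.01702 m = 1.702 cm


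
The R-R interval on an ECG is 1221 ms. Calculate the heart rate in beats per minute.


HR = 60 / RR_interval(s)
RR = 1221 ms = 1.221 s
HR = 60 / 1.221 = 49.14 bpm


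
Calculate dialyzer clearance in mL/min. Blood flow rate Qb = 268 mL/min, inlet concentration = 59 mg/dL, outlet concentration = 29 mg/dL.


K = Qb * (Cb_in - Cb_out) / Cb_in
K = 268 * (59 - 29) / 59
K = 136.3 mL/min


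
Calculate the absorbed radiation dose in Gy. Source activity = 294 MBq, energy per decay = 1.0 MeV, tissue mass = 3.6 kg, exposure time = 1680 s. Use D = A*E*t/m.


A = 294 MBq = 2.9400e+08 Bq
E = 1.0 MeV = 1.602e-13 J
D = A*E*t/m = 2.9400e+08*1.602e-13*1680/3.6
D = 0.02198 Gy


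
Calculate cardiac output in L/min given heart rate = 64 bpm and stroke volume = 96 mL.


CO = HR * SV
CO = 64 * 96 / 1000
CO = 6.144 L/min


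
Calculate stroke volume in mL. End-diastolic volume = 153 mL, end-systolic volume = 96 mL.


SV = EDV - ESV
SV = 153 - 96
SV = 57 mL


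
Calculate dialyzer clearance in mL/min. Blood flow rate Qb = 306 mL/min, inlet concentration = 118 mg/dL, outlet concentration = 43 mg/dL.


K = Qb * (Cb_in - Cb_out) / Cb_in
K = 306 * (118 - 43) / 118
K = 194.5 mL/min


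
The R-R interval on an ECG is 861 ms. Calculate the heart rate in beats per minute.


HR = 60 / RR_interval(s)
RR = 861 ms = 0.861 s
HR = 60 / 0.861 = 69.69 bpm


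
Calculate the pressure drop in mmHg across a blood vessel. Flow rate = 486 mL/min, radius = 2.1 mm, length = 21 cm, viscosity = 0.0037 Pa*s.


dP = 8*mu*L*Q / (pi*r^4)
Q = 486 mL/min = 8.1e-06 m^3/s
dP = 824.079 Pa = 824.079 / 133.322 mmHg = 6.181 mmHg


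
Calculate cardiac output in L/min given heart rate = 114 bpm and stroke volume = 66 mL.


CO = HR * SV
CO = 114 * 66 / 1000
CO = 7.524 L/min


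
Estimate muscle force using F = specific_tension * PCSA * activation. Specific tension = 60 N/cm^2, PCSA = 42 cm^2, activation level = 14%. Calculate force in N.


F = sigma * PCSA * activation
F = 60 * 42 * 0.14
F = 352.8 N


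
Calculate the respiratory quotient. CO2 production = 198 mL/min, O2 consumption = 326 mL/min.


RQ = VCO2 / VO2
RQ = 198 / 326
RQ = 0.6074


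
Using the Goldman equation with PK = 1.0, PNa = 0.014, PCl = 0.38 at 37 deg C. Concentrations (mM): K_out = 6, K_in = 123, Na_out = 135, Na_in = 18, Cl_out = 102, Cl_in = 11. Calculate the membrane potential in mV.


Vm = (RT/F)*ln((PK*Ko + PNa*Nao + PCl*Cli)/(PK*Ki + PNa*Nai + PCl*Clo))
Numer = 12.07, Denom = 162.012
Vm = -69.4 mV


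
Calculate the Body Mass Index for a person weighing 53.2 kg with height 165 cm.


BMI = weight / height^2
height = 165 cm = 1.65 m
BMI = 53.2 / 1.65^2
BMI = 19.54 kg/m^2


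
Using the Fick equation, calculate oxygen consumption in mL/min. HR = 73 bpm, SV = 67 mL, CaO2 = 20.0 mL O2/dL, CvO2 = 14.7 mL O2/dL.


CO = HR*SV = 73*67/1000 = 4.891 L/min
a-v O2 diff = 20.0 - 14.7 = 5.3 mL/dL
VO2 = CO * (CaO2-CvO2) * 10 dL/L
VO2 = 4.891 * 5.3 * 10
VO2 = 259.2 mL/min


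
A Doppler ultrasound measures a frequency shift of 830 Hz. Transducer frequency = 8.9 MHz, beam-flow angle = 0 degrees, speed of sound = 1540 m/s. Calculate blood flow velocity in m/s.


v = fd * c / (2 * f0 * cos(theta))
v = 830 * 1540 / (2 * 8.9000e+06 * cos(0))
v = 0.07181 m/s


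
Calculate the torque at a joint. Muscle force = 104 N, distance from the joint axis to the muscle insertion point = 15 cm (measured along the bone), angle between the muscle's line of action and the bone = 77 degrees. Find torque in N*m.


Torque = F * d * sin(theta)   (moment arm = d*sin(theta))
d = 15 cm = 0.15 m
Torque = 104 * 0.15 * sin(77)
Torque = 15.2 N*m


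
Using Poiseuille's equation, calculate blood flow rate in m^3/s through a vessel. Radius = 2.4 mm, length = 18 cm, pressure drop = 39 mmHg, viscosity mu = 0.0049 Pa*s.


Q = pi*r^4*dP / (8*mu*L)
r = 0.0024 m, L = 0.18 m
dP = 39 mmHg = 5199.558 Pa
Q = 7.6807e-05 m^3/s


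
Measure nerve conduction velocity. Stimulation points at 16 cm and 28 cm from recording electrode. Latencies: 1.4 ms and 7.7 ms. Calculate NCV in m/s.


Distance = (28 - 16) / 100 = 0.12 m
dt = (7.7 - 1.4) / 1000 = 0.0063 s
NCV = dist / dt = 19.05 m/s


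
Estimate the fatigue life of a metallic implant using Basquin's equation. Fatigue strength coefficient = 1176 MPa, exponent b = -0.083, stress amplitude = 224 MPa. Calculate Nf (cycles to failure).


sigma_a = sigma_f' * (2Nf)^b
2Nf = (sigma_a/sigma_f')^(1/b)
2Nf = (224/1176)^(1/-0.083)
2Nf = 4.7491743e+08
Nf = 2.3746e+08


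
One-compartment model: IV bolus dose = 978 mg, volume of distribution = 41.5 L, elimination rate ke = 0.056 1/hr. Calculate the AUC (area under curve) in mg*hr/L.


C0 = Dose/Vd = 978/41.5 = 23.5663 mg/L
AUC = C0/ke = 23.5663/0.056
AUC = 420.8 mg*hr/L


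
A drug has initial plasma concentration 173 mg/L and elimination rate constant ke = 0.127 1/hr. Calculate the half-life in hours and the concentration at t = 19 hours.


t_half = ln(2) / ke = 0.693147 / 0.127 = 5.458 hr
C(t) = C0 * exp(-ke*t) = 173 * exp(-0.127*19)
C(19) = 15.49 mg/L


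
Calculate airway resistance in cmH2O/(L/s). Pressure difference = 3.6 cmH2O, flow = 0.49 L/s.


R = dP / flow
R = 3.6 / 0.49
R = 7.347 cmH2O/(L/s)


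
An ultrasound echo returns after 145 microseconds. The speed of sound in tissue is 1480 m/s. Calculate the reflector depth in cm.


depth = c * t / 2
t = 145 us = 1.4500e-04 s
depth = 1480 * 1.4500e-04 / 2
depth = 0.1073 m = 10.73 cm


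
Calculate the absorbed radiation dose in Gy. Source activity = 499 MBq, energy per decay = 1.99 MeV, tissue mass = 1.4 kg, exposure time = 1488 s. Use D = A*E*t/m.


A = 499 MBq = 4.9900e+08 Bq
E = 1.99 MeV = 3.18798e-13 J
D = A*E*t/m = 4.9900e+08*3.18798e-13*1488/1.4
D = 0.1691 Gy


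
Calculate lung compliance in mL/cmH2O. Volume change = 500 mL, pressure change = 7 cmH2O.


C = dV / dP
C = 500 / 7
C = 71.43 mL/cmH2O


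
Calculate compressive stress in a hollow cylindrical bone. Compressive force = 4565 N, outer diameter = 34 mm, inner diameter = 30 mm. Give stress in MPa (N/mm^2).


A = pi*(r_o^2 - r_i^2)
r_o = 17 mm, r_i = 15 mm
A = 201.062 mm^2
sigma = F/A = 4565 / 201.062
sigma = 22.7 MPa


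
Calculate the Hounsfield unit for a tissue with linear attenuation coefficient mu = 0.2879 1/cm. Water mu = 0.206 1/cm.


HU = ((mu_tissue - mu_water) / mu_water) * 1000
HU = ((0.2879 - 0.206) / 0.206) * 1000
HU = 397.6


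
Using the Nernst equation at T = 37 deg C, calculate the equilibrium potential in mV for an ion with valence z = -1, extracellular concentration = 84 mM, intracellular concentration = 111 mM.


E = (RT/(zF)) * ln(C_out/C_in)
T = 37 + 273.15 = 310.15 K
E = (8.314 * 310.15 / (-1 * 96485)) * ln(84/111)
E = 7.449 mV


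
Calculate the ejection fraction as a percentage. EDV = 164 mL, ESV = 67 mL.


SV = EDV - ESV = 164 - 67 = 97 mL
EF = SV/EDV * 100 = 97/164 * 100
EF = 59.15%


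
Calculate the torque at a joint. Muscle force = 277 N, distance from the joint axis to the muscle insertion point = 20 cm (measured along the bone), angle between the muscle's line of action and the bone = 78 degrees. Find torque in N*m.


Torque = F * d * sin(theta)   (moment arm = d*sin(theta))
d = 20 cm = 0.2 m
Torque = 277 * 0.2 * sin(78)
Torque = 54.19 N*m


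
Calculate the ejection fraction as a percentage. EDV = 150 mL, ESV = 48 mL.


SV = EDV - ESV = 150 - 48 = 102 mL
EF = SV/EDV * 100 = 102/150 * 100
EF = 68%


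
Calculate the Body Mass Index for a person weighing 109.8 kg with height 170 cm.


BMI = weight / height^2
height = 170 cm = 1.7 m
BMI = 109.8 / 1.7^2
BMI = 37.99 kg/m^2


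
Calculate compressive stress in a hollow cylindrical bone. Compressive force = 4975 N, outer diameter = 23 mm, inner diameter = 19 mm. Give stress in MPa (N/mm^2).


A = pi*(r_o^2 - r_i^2)
r_o = 11.5 mm, r_i = 9.5 mm
A = 131.947 mm^2
sigma = F/A = 4975 / 131.947
sigma = 37.7 MPa


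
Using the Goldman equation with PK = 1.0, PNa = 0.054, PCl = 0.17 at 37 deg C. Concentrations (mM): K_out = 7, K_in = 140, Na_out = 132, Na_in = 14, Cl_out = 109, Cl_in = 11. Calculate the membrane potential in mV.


Vm = (RT/F)*ln((PK*Ko + PNa*Nao + PCl*Cli)/(PK*Ki + PNa*Nai + PCl*Clo))
Numer = 15.998, Denom = 159.286
Vm = -61.42 mV


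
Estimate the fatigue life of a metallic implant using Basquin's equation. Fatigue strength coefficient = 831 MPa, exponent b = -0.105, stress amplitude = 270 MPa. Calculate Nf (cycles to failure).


sigma_a = sigma_f' * (2Nf)^b
2Nf = (sigma_a/sigma_f')^(1/b)
2Nf = (270/831)^(1/-0.105)
2Nf = 44655.881
Nf = 2.233e+04


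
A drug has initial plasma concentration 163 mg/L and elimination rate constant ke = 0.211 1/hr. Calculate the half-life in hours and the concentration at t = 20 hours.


t_half = ln(2) / ke = 0.693147 / 0.211 = 3.285 hr
C(t) = C0 * exp(-ke*t) = 163 * exp(-0.211*20)
C(20) = 2.396 mg/L


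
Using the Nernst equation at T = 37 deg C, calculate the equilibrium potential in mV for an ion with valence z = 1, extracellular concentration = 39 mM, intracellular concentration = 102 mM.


E = (RT/(zF)) * ln(C_out/C_in)
T = 37 + 273.15 = 310.15 K
E = (8.314 * 310.15 / (1 * 96485)) * ln(39/102)
E = -25.69 mV


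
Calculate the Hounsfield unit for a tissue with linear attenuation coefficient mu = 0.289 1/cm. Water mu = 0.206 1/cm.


HU = ((mu_tissue - mu_water) / mu_water) * 1000
HU = ((0.289 - 0.206) / 0.206) * 1000
HU = 402.9


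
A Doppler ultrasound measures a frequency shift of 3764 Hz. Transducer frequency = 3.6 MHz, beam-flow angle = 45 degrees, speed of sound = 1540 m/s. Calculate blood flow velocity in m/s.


v = fd * c / (2 * f0 * cos(theta))
v = 3764 * 1540 / (2 * 3.6000e+06 * cos(45))
v = 1.139 m/s


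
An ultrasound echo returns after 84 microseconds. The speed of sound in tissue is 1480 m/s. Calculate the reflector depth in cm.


depth = c * t / 2
t = 84 us = 8.4000e-05 s
depth = 1480 * 8.4000e-05 / 2
depth = 0.06216 m = 6.216 cm


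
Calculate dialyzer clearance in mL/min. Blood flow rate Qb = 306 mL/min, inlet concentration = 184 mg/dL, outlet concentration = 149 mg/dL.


K = Qb * (Cb_in - Cb_out) / Cb_in
K = 306 * (184 - 149) / 184
K = 58.21 mL/min


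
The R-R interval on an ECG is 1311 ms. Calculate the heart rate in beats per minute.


HR = 60 / RR_interval(s)
RR = 1311 ms = 1.311 s
HR = 60 / 1.311 = 45.77 bpm


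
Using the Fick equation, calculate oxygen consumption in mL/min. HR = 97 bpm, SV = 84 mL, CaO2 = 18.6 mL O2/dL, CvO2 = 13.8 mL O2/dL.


CO = HR*SV = 97*84/1000 = 8.148 L/min
a-v O2 diff = 18.6 - 13.8 = 4.8 mL/dL
VO2 = CO * (CaO2-CvO2) * 10 dL/L
VO2 = 8.148 * 4.8 * 10
VO2 = 391.1 mL/min


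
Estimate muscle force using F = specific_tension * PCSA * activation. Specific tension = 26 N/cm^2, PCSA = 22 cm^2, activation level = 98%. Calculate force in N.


F = sigma * PCSA * activation
F = 26 * 22 * 0.98
F = 560.6 N


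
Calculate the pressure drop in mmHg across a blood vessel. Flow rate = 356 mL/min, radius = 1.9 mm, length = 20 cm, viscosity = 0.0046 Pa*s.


dP = 8*mu*L*Q / (pi*r^4)
Q = 356 mL/min = 5.93333e-06 m^3/s
dP = 1066.63 Pa = 1066.63 / 133.322 mmHg = 8 mmHg


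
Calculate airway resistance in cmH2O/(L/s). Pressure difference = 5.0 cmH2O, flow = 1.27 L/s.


R = dP / flow
R = 5.0 / 1.27
R = 3.937 cmH2O/(L/s)


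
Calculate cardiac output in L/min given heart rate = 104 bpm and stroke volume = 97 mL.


CO = HR * SV
CO = 104 * 97 / 1000
CO = 10.09 L/min


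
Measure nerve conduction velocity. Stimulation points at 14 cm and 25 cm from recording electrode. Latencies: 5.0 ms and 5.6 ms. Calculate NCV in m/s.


Distance = (25 - 14) / 100 = 0.11 m
dt = (5.6 - 5.0) / 1000 = 6.0000e-04 s
NCV = dist / dt = 183.3 m/s


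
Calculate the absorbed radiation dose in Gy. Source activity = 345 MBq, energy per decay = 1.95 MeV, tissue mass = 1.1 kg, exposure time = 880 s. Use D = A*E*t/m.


A = 345 MBq = 3.4500e+08 Bq
E = 1.95 MeV = 3.1239e-13 J
D = A*E*t/m = 3.4500e+08*3.1239e-13*880/1.1
D = 0.08622 Gy


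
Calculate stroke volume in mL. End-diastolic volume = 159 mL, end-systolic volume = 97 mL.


SV = EDV - ESV
SV = 159 - 97
SV = 62 mL


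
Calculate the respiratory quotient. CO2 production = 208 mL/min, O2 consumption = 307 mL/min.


RQ = VCO2 / VO2
RQ = 208 / 307
RQ = 0.6775


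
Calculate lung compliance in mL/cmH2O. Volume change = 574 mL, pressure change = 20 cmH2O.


C = dV / dP
C = 574 / 20
C = 28.7 mL/cmH2O


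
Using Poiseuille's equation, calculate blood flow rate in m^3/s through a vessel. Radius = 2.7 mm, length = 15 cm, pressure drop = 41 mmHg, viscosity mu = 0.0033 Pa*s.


Q = pi*r^4*dP / (8*mu*L)
r = 0.0027 m, L = 0.15 m
dP = 41 mmHg = 5466.202 Pa
Q = 2.3046e-04 m^3/s


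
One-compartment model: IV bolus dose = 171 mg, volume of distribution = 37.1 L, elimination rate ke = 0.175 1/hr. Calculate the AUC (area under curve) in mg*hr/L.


C0 = Dose/Vd = 171/37.1 = 4.60916 mg/L
AUC = C0/ke = 4.60916/0.175
AUC = 26.34 mg*hr/L


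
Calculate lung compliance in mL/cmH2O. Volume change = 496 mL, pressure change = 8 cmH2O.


C = dV / dP
C = 496 / 8
C = 62 mL/cmH2O


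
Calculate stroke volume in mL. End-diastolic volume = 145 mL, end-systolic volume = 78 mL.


SV = EDV - ESV
SV = 145 - 78
SV = 67 mL


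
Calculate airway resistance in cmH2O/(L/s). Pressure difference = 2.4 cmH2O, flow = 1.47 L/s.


R = dP / flow
R = 2.4 / 1.47
R = 1.633 cmH2O/(L/s)


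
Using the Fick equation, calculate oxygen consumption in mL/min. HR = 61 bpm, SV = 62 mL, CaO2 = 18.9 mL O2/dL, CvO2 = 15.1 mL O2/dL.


CO = HR*SV = 61*62/1000 = 3.782 L/min
a-v O2 diff = 18.9 - 15.1 = 3.8 mL/dL
VO2 = CO * (CaO2-CvO2) * 10 dL/L
VO2 = 3.782 * 3.8 * 10
VO2 = 143.7 mL/min


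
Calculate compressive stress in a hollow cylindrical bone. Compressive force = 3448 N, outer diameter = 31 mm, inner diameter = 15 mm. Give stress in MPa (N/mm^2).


A = pi*(r_o^2 - r_i^2)
r_o = 15.5 mm, r_i = 7.5 mm
A = 578.053 mm^2
sigma = F/A = 3448 / 578.053
sigma = 5.965 MPa
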